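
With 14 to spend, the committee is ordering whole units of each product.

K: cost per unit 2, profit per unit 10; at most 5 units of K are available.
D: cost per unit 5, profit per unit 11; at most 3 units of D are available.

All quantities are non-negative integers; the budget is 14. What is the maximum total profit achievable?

51

Take 4×K and 1×D: cost 13 ≤ 14, profit 4·10 + 1·11 = 51.
No other integer combination yields more.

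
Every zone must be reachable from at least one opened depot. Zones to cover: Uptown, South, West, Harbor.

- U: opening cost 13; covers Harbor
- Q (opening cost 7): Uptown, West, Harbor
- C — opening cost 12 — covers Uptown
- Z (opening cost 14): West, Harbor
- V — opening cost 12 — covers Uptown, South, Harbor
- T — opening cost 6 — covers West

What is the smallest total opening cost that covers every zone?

Choose V and T: together they cover Uptown, South, West, Harbor — every zone.
Total opening cost: 12 + 6 = 18.

18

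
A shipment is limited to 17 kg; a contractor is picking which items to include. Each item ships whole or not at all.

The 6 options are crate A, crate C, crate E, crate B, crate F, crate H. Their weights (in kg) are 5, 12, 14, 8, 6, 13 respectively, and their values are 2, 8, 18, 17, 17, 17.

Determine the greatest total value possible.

34

Treat it as a binary knapsack problem.
Take crate B and crate F: weight 8 + 6 = 14 ≤ 17, value 17 + 17 = 34.
No other feasible combination does better.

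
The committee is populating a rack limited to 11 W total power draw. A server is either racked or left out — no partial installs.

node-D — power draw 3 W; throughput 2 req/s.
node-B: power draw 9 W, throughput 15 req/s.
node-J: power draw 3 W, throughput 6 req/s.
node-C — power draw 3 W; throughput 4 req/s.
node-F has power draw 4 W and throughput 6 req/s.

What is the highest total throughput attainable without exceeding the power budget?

Treat it as a binary knapsack problem.
Take node-J, node-C, and node-F: power draw 3 + 3 + 4 = 10 ≤ 11, throughput 6 + 4 + 6 = 16.
No other feasible combination does better.

16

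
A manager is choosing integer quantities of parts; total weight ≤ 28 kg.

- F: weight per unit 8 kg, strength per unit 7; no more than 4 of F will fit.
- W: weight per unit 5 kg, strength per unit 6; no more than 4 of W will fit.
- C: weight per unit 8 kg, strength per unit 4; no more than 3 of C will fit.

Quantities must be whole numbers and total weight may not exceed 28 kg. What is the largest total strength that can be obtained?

31

4×W and 1×C: weight 28 ≤ 28, strength 4·6 + 1·4 = 28.
1×F and 4×W: weight 28 ≤ 28, strength 1·7 + 4·6 = 31.
Best is 31.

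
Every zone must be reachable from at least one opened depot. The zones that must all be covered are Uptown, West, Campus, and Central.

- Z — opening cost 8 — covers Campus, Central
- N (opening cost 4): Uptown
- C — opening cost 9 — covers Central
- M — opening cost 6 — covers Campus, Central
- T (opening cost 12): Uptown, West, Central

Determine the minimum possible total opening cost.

18

Choose M and T: together they cover Uptown, West, Campus, Central — every zone.
Total opening cost: 6 + 12 = 18.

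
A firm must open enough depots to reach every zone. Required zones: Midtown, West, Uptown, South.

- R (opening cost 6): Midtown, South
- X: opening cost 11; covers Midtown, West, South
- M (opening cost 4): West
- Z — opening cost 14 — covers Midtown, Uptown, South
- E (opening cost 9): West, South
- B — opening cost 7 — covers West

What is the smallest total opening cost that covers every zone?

Choose M and Z: together they cover Midtown, West, Uptown, South — every zone.
Total opening cost: 4 + 14 = 18.

18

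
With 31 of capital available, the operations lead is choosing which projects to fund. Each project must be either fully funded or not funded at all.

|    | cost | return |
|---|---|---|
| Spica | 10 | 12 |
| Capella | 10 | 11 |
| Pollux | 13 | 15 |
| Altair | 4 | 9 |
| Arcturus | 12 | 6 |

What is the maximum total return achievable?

Treat it as a binary knapsack problem.
Take Spica, Pollux, and Altair: cost 10 + 13 + 4 = 27 ≤ 31, return 12 + 15 + 9 = 36.
No other feasible combination does better.

36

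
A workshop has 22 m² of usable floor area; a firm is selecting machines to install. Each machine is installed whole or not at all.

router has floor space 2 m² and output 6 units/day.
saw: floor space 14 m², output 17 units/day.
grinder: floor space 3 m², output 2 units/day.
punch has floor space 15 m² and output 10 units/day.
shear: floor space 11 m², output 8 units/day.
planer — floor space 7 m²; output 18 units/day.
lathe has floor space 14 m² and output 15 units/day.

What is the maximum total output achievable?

Allowing fractional choices, the relaxed optimum would be about 39.8, but machines are indivisible.
saw + planer: floor space 14 + 7 = 21 ≤ 22, output 17 + 18 = 35.
router + shear + planer: floor space 2 + 11 + 7 = 20 ≤ 22, output 6 + 8 + 18 = 32.
planer + lathe: floor space 7 + 14 = 21 ≤ 22, output 18 + 15 = 33.
Best is saw and planer with total output 35.

35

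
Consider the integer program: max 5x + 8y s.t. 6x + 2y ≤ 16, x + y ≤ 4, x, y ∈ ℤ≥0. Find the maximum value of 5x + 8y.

32

(x,y)=(0,4): 6·0+2·4=8≤16, 1·0+1·4=4≤4, objective 32.
(x,y)=(1,3): 6·1+2·3=12≤16, 1·1+1·3=4≤4, objective 29.
(x,y)=(0,3): 6·0+2·3=6≤16, 1·0+1·3=3≤4, objective 24.
Maximum is 32 at (x,y)=(0,4).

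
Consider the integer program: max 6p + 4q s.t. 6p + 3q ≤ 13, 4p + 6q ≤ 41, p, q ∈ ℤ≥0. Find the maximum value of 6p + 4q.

16

Relaxing integrality, the LP optimum is 17.33 at (p,q) = (0, 4.33), which is not an integer point.
(p,q)=(0,4): 6·0+3·4=12≤13, 4·0+6·4=24≤41, objective 16.
(p,q)=(0,3): 6·0+3·3=9≤13, 4·0+6·3=18≤41, objective 12.
Maximum is 16 at (p,q)=(0,4).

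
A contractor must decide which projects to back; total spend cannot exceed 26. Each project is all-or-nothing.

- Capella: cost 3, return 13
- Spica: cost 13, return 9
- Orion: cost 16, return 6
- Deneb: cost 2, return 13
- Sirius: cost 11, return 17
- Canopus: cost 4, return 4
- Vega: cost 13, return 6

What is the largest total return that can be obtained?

47

Take Capella, Deneb, Sirius, and Canopus: cost 3 + 2 + 11 + 4 = 20 ≤ 26, return 13 + 13 + 17 + 4 = 47.
No other feasible combination does better.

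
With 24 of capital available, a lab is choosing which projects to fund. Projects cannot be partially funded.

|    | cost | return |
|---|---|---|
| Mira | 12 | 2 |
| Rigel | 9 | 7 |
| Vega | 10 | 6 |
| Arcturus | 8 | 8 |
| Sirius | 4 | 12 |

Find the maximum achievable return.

27

Take Rigel, Arcturus, and Sirius: cost 9 + 8 + 4 = 21 ≤ 24, return 7 + 8 + 12 = 27.
No other feasible combination does better.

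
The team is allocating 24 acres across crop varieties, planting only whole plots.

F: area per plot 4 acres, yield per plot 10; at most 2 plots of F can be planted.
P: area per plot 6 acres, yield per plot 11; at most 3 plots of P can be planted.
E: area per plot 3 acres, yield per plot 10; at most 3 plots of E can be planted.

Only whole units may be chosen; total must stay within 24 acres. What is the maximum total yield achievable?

This is a bounded integer knapsack.
E has the best ratio (10/3); taking only E gives at most 3×10 = 30 (stopped by the supply cap of 3).
Mixing does better — 2×F, 1×P, and 3×E: area 23 ≤ 24, yield 2·10 + 1·11 + 3·10 = 61.

61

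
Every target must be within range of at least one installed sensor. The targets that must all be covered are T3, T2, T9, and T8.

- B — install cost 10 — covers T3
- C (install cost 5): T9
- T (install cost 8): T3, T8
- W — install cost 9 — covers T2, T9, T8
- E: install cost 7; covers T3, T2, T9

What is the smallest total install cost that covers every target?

15

This is an integer covering problem.
Choose T and E: together they cover T3, T2, T9, T8 — every target.
Total install cost: 8 + 7 = 15.
No cover costs less than 15.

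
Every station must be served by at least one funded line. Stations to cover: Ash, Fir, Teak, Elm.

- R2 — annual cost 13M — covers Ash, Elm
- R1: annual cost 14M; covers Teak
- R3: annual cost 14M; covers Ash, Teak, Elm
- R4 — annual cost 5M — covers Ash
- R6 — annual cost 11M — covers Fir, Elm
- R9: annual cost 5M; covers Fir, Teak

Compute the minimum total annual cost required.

The greedy cost-per-new-station heuristic would pick R9, R4, and R6 for 21, but a cheaper cover exists.
Choose R2 and R9: together they cover Ash, Fir, Teak, Elm — every station.
Total annual cost: 13 + 5 = 18.
No cover costs less than 18.

18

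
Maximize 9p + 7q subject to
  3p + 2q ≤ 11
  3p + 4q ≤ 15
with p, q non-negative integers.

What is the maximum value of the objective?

Relaxing integrality, the LP optimum is 35.00 at (p,q) = (2.33, 2), which is not an integer point.
(p,q)=(3,1): 3·3+2·1=11≤11, 3·3+4·1=13≤15, objective 34.
(p,q)=(2,2): 3·2+2·2=10≤11, 3·2+4·2=14≤15, objective 32.
Maximum is 34 at (p,q)=(3,1).

34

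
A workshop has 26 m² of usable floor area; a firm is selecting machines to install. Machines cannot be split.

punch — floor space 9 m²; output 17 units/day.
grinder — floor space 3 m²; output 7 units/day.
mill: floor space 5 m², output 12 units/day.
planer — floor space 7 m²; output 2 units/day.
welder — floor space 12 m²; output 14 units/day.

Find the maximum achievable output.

Allowing fractional choices, the relaxed optimum would be about 46.5, but machines are indivisible.
punch + grinder + mill + planer: floor space 9 + 3 + 5 + 7 = 24 ≤ 26, output 17 + 7 + 12 + 2 = 38.
punch + grinder + welder: floor space 9 + 3 + 12 = 24 ≤ 26, output 17 + 7 + 14 = 38.
punch + mill + welder: floor space 9 + 5 + 12 = 26 ≤ 26, output 17 + 12 + 14 = 43.
Best is punch, mill, and welder with total output 43.

43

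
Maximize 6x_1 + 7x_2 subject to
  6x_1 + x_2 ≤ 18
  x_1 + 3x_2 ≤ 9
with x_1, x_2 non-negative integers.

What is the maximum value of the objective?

Relaxing integrality, the LP optimum is 30.71 at (x_1,x_2) = (2.65, 2.12), which is not an integer point.
(x_1,x_2)=(2,2): 6·2+1·2=14≤18, 1·2+3·2=8≤9, objective 26.
(x_1,x_2)=(1,2): 6·1+1·2=8≤18, 1·1+3·2=7≤9, objective 20.
(x_1,x_2)=(2,1): 6·2+1·1=13≤18, 1·2+3·1=5≤9, objective 19.
(x_1,x_2)=(1,1): 6·1+1·1=7≤18, 1·1+3·1=4≤9, objective 13.
No feasible integer point exceeds 26.

26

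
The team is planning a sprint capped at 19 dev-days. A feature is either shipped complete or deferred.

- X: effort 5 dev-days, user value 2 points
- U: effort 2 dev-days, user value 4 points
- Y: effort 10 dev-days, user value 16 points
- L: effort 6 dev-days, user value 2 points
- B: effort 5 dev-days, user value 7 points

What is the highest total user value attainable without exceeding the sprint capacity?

Allowing fractional choices, the relaxed optimum would be about 27.8, but features are indivisible.
U + Y + B: effort 2 + 10 + 5 = 17 ≤ 19, user value 4 + 16 + 7 = 27.
Y + B: effort 10 + 5 = 15 ≤ 19, user value 16 + 7 = 23.
X + U + Y: effort 5 + 2 + 10 = 17 ≤ 19, user value 2 + 4 + 16 = 22.
Best is U, Y, and B with total user value 27.

27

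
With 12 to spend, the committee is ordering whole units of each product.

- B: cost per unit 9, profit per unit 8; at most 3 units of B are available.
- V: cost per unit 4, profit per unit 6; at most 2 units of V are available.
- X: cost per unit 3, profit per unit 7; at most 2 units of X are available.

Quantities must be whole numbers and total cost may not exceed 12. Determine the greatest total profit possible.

This is a bounded integer knapsack.
Take 1×V and 2×X: cost 10 ≤ 12, profit 1·6 + 2·7 = 20.
X has the best ratio (7/3) and is taken to its limit of 2; remaining capacity is filled optimally with the others.

20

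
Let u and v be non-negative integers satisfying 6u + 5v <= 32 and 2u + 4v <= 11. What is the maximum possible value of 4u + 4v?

Relaxing integrality, the LP optimum is 21.43 at (u,v) = (5.21, 0.143), which is not an integer point.
(u,v)=(5,0): 6·5+5·0=30≤32, 2·5+4·0=10≤11, objective 20.
(u,v)=(4,0): 6·4+5·0=24≤32, 2·4+4·0=8≤11, objective 16.
No feasible integer point exceeds 20.

20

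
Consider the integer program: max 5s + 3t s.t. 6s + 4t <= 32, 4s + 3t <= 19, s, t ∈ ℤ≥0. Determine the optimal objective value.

Relaxing integrality, the LP optimum is 23.75 at (s,t) = (4.75, 0), which is not an integer point.
(s,t)=(4,1): 6·4+4·1=28≤32, 4·4+3·1=19≤19, objective 23.
(s,t)=(3,2): 6·3+4·2=26≤32, 4·3+3·2=18≤19, objective 21.
(s,t)=(4,0): 6·4+4·0=24≤32, 4·4+3·0=16≤19, objective 20.
(s,t)=(3,1): 6·3+4·1=22≤32, 4·3+3·1=15≤19, objective 18.
No feasible integer point exceeds 23.

23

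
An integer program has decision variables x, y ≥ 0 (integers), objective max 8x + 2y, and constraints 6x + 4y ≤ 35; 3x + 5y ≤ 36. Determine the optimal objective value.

42

The continuous relaxation peaks at (5.83, 0) with value 46.67; rounding to a feasible lattice point costs some objective.
(x,y)=(5,1): 6·5+4·1=34≤35, 3·5+5·1=20≤36, objective 42.
(x,y)=(5,0): 6·5+4·0=30≤35, 3·5+5·0=15≤36, objective 40.
(x,y)=(4,2): 6·4+4·2=32≤35, 3·4+5·2=22≤36, objective 36.
(x,y)=(4,1): 6·4+4·1=28≤35, 3·4+5·1=17≤36, objective 34.
Maximum is 42 at (x,y)=(5,1).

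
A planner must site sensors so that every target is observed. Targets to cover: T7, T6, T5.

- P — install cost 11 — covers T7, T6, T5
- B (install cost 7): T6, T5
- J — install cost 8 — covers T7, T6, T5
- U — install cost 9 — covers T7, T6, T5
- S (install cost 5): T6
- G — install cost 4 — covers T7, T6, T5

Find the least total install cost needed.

4

G alone covers T7, T6, T5 — every target.
Total install cost: 4.
No cover costs less than 4.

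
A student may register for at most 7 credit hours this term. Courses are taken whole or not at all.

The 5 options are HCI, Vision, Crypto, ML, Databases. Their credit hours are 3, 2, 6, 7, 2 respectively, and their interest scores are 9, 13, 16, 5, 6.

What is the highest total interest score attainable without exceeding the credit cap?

HCI + Vision + Databases: credit hours 3 + 2 + 2 = 7 ≤ 7, interest score 9 + 13 + 6 = 28.
HCI + Vision: credit hours 3 + 2 = 5 ≤ 7, interest score 9 + 13 = 22.
Vision + Databases: credit hours 2 + 2 = 4 ≤ 7, interest score 13 + 6 = 19.
Best is HCI, Vision, and Databases with total interest score 28.

28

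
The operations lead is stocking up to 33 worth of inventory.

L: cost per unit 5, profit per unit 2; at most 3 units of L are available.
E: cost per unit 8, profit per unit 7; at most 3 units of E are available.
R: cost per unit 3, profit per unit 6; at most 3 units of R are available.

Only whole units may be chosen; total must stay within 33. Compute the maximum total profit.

Take 3×E and 3×R: cost 33 ≤ 33, profit 3·7 + 3·6 = 39.
R has the best ratio (6/3) and is taken to its limit of 3; remaining capacity is filled optimally with the others.

39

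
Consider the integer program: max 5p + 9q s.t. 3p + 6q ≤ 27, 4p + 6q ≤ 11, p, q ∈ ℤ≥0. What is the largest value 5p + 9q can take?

14

Relaxing integrality, the LP optimum is 16.50 at (p,q) = (0, 1.83), which is not an integer point.
(p,q)=(1,1): 3·1+6·1=9≤27, 4·1+6·1=10≤11, objective 14.
(p,q)=(2,0): 3·2+6·0=6≤27, 4·2+6·0=8≤11, objective 10.
(p,q)=(0,1): 3·0+6·1=6≤27, 4·0+6·1=6≤11, objective 9.
No feasible integer point exceeds 14.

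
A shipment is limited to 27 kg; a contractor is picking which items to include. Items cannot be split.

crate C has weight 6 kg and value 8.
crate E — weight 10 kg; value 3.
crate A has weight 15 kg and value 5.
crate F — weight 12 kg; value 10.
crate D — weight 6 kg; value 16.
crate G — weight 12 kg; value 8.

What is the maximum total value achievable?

Allowing fractional choices, the relaxed optimum would be about 36.0, but items are indivisible.
crate C + crate F + crate D: weight 6 + 12 + 6 = 24 ≤ 27, value 8 + 10 + 16 = 34.
crate C + crate A + crate D: weight 6 + 15 + 6 = 27 ≤ 27, value 8 + 5 + 16 = 29.
crate C + crate D + crate G: weight 6 + 6 + 12 = 24 ≤ 27, value 8 + 16 + 8 = 32.
Best is crate C, crate F, and crate D with total value 34.

34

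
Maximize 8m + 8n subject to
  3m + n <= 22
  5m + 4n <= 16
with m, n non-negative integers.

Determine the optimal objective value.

(m,n)=(0,4): 3·0+1·4=4≤22, 5·0+4·4=16≤16, objective 32.
(m,n)=(0,3): 3·0+1·3=3≤22, 5·0+4·3=12≤16, objective 24.
Maximum is 32 at (m,n)=(0,4).

32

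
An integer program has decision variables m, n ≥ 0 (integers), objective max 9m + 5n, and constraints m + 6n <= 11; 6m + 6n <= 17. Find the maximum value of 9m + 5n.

18

(m,n)=(2,0): 1·2+6·0=2≤11, 6·2+6·0=12≤17, objective 18.
(m,n)=(1,1): 1·1+6·1=7≤11, 6·1+6·1=12≤17, objective 14.
(m,n)=(1,0): 1·1+6·0=1≤11, 6·1+6·0=6≤17, objective 9.
The best lattice point is (2,0), giving 18.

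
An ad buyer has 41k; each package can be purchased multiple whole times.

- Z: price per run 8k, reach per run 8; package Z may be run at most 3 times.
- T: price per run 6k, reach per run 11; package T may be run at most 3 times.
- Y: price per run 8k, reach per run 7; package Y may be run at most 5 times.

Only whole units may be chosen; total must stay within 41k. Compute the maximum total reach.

49

Take 2×Z and 3×T: price 34 ≤ 41, reach 2·8 + 3·11 = 49.
T has the best ratio (11/6) and is taken to its limit of 3; remaining capacity is filled optimally with the others.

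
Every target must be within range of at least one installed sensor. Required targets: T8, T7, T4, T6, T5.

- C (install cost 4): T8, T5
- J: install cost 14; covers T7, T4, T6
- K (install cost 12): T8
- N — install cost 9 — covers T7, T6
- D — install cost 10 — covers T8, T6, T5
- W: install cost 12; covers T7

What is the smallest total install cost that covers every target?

The greedy cost-per-new-target heuristic would pick C, N, and J for 27, but a cheaper cover exists.
Choose C and J: together they cover T8, T7, T4, T6, T5 — every target.
Total install cost: 4 + 14 = 18.
No cover costs less than 18.

18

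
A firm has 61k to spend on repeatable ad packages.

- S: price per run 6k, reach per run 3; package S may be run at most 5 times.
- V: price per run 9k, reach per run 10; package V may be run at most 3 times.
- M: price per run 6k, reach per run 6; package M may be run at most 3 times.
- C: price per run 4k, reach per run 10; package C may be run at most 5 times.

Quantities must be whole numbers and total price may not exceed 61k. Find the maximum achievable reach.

92

This is a bounded integer knapsack.
3×V, 2×M, and 5×C: price 59 ≤ 61, reach 3·10 + 2·6 + 5·10 = 92.
1×S, 3×V, 1×M, and 5×C: price 59 ≤ 61, reach 1·3 + 3·10 + 1·6 + 5·10 = 89.
Best is 92.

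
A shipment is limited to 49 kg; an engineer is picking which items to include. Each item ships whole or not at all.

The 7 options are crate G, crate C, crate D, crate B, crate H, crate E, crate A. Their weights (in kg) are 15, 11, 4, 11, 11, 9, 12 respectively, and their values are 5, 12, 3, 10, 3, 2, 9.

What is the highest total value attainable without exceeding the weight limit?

Allowing fractional choices, the relaxed optimum would be about 37.7, but items are indivisible.
crate C + crate D + crate B + crate H + crate A: weight 11 + 4 + 11 + 11 + 12 = 49 ≤ 49, value 12 + 3 + 10 + 3 + 9 = 37.
crate C + crate D + crate B + crate E + crate A: weight 11 + 4 + 11 + 9 + 12 = 47 ≤ 49, value 12 + 3 + 10 + 2 + 9 = 36.
Best is crate C, crate D, crate B, crate H, and crate A with total value 37.

37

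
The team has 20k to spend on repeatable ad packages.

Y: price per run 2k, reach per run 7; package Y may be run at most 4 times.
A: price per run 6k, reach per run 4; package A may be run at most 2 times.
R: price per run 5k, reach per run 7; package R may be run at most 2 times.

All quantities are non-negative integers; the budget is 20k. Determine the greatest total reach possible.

42

This is a bounded integer knapsack.
4×Y and 2×R: price 18 ≤ 20, reach 4·7 + 2·7 = 42.
4×Y, 1×A, and 1×R: price 19 ≤ 20, reach 4·7 + 1·4 + 1·7 = 39.
Best is 42.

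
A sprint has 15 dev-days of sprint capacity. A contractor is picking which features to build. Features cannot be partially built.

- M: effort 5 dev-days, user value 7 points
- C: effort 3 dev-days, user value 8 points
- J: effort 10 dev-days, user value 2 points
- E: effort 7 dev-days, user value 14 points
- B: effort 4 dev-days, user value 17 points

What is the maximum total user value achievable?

39

M + C + B: effort 5 + 3 + 4 = 12 ≤ 15, user value 7 + 8 + 17 = 32.
C + E + B: effort 3 + 7 + 4 = 14 ≤ 15, user value 8 + 14 + 17 = 39.
Best is C, E, and B with total user value 39.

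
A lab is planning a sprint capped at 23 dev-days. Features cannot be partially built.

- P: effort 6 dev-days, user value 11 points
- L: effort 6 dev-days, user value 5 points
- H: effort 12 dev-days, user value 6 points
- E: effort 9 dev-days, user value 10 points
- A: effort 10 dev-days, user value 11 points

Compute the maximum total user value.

27

Allowing fractional choices, the relaxed optimum would be about 29.8, but features are indivisible.
P + A: effort 6 + 10 = 16 ≤ 23, user value 11 + 11 = 22.
P + L + A: effort 6 + 6 + 10 = 22 ≤ 23, user value 11 + 5 + 11 = 27.
P + L + E: effort 6 + 6 + 9 = 21 ≤ 23, user value 11 + 5 + 10 = 26.
Best is P, L, and A with total user value 27.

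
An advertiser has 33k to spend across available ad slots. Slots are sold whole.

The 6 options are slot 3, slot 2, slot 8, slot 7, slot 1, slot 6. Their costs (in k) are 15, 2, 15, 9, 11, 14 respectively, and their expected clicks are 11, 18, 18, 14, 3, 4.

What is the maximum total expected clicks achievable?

50

slot 3 + slot 2 + slot 8: cost 15 + 2 + 15 = 32 ≤ 33, expected clicks 11 + 18 + 18 = 47.
slot 3 + slot 2 + slot 7: cost 15 + 2 + 9 = 26 ≤ 33, expected clicks 11 + 18 + 14 = 43.
slot 2 + slot 8 + slot 7: cost 2 + 15 + 9 = 26 ≤ 33, expected clicks 18 + 18 + 14 = 50.
Best is slot 2, slot 8, and slot 7 with total expected clicks 50.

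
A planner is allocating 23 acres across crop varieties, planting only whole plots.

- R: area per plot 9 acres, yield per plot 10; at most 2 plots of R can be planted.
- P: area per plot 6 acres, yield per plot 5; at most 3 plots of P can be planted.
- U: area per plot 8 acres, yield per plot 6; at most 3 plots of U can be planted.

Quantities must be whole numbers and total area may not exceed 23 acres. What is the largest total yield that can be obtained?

21

This is a bounded integer knapsack.
R has the best ratio (10/9); taking only R gives at most 2×10 = 20 (stopped by the area limit).
Mixing does better — 1×R, 1×P, and 1×U: area 23 ≤ 23, yield 1·10 + 1·5 + 1·6 = 21.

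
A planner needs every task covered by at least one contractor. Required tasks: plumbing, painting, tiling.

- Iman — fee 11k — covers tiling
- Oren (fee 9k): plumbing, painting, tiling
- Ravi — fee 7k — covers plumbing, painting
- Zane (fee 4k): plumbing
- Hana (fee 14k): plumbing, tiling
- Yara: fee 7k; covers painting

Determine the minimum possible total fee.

This is an integer covering problem.
Oren alone covers plumbing, painting, tiling — every task.
Total fee: 9.
No cover costs less than 9.

9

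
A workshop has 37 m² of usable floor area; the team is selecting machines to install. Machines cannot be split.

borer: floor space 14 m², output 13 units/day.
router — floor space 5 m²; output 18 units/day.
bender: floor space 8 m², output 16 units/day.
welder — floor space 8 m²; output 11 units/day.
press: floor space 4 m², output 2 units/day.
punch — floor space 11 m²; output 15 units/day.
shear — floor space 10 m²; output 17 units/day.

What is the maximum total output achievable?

Allowing fractional choices, the relaxed optimum would be about 70.2, but machines are indivisible.
router + bender + welder + press + shear: floor space 5 + 8 + 8 + 4 + 10 = 35 ≤ 37, output 18 + 16 + 11 + 2 + 17 = 64.
router + bender + punch + shear: floor space 5 + 8 + 11 + 10 = 34 ≤ 37, output 18 + 16 + 15 + 17 = 66.
borer + router + bender + shear: floor space 14 + 5 + 8 + 10 = 37 ≤ 37, output 13 + 18 + 16 + 17 = 64.
Best is router, bender, punch, and shear with total output 66.

66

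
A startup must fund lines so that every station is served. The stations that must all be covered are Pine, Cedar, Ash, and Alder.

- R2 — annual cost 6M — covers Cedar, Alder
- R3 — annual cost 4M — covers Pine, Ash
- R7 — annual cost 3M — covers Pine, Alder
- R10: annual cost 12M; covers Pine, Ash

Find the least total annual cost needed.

10

The greedy cost-per-new-station heuristic would pick R7, R3, and R2 for 13, but a cheaper cover exists.
Choose R2 and R3: together they cover Pine, Cedar, Ash, Alder — every station.
Total annual cost: 6 + 4 = 10.
No cover costs less than 10.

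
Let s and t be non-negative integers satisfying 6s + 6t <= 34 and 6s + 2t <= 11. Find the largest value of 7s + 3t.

(s,t)=(0,5) is feasible, giving 15.
(s,t)=(0,4) is feasible, giving 12.
Maximum is 15 at (s,t)=(0,5).

15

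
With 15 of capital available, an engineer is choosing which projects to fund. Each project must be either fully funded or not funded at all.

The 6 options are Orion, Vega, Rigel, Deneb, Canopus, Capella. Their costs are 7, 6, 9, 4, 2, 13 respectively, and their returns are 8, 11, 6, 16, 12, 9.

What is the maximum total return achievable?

39

Vega + Deneb + Canopus: cost 6 + 4 + 2 = 12 ≤ 15, return 11 + 16 + 12 = 39.
Orion + Deneb + Canopus: cost 7 + 4 + 2 = 13 ≤ 15, return 8 + 16 + 12 = 36.
Rigel + Deneb + Canopus: cost 9 + 4 + 2 = 15 ≤ 15, return 6 + 16 + 12 = 34.
Best is Vega, Deneb, and Canopus with total return 39.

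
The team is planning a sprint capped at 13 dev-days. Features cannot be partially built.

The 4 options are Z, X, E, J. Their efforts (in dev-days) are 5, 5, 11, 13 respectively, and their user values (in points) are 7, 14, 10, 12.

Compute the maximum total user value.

Allowing fractional choices, the relaxed optimum would be about 23.8, but features are indivisible.
Z + X: effort 5 + 5 = 10 ≤ 13, user value 7 + 14 = 21.
J: effort 13 ≤ 13, user value 12.
X: effort 5 ≤ 13, user value 14.
Best is Z and X with total user value 21.

21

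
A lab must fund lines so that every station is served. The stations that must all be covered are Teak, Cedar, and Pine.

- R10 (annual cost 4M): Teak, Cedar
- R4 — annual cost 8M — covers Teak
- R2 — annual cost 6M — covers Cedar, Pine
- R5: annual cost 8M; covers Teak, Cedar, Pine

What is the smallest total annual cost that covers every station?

8

R5 alone covers Teak, Cedar, Pine — every station.
Total annual cost: 8.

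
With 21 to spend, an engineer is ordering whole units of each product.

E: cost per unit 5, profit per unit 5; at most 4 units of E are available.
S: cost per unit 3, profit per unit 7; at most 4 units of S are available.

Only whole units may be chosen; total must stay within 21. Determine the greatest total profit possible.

1×E and 4×S: cost 17 ≤ 21, profit 1·5 + 4·7 = 33.
2×E and 3×S: cost 19 ≤ 21, profit 2·5 + 3·7 = 31.
Best is 33.

33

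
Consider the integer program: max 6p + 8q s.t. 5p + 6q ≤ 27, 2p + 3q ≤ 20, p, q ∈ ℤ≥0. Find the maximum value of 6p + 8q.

34

The continuous relaxation peaks at (0, 4.5) with value 36.00; rounding to a feasible lattice point costs some objective.
(p,q)=(3,2) is feasible, giving 34.
(p,q)=(0,4) is feasible, giving 32.
(p,q)=(4,1) is feasible, giving 32.
(p,q)=(1,3) is feasible, giving 30.
No feasible integer point exceeds 34.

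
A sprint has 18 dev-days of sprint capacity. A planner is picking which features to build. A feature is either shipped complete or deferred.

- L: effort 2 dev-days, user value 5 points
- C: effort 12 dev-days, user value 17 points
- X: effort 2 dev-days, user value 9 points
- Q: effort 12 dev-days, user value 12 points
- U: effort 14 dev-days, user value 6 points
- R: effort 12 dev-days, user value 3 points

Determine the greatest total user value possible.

Allowing fractional choices, the relaxed optimum would be about 33.0, but features are indivisible.
L + C + X: effort 2 + 12 + 2 = 16 ≤ 18, user value 5 + 17 + 9 = 31.
C + X: effort 12 + 2 = 14 ≤ 18, user value 17 + 9 = 26.
Best is L, C, and X with total user value 31.

31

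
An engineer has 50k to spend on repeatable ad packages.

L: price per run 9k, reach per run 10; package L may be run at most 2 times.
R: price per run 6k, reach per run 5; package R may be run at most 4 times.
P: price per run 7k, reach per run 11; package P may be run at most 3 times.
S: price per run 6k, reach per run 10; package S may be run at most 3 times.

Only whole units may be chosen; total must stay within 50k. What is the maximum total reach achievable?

Take 1×L, 3×P, and 3×S: price 48 ≤ 50, reach 1·10 + 3·11 + 3·10 = 73.
S has the best ratio (10/6) and is taken to its limit of 3; remaining capacity is filled optimally with the others.

73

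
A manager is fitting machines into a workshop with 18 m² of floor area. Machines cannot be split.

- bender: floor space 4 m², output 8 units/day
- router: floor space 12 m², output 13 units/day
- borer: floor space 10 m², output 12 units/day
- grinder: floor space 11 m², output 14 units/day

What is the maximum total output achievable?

22

Treat it as a binary knapsack problem.
Take bender and grinder: floor space 4 + 11 = 15 ≤ 18, output 8 + 14 = 22.
No other feasible combination does better.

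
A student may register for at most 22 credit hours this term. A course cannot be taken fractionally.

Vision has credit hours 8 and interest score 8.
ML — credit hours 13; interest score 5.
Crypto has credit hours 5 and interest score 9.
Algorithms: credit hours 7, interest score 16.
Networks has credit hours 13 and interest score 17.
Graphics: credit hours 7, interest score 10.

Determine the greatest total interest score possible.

This is a 0-1 knapsack instance.
Vision + Algorithms + Graphics: credit hours 8 + 7 + 7 = 22 ≤ 22, interest score 8 + 16 + 10 = 34.
Crypto + Algorithms + Graphics: credit hours 5 + 7 + 7 = 19 ≤ 22, interest score 9 + 16 + 10 = 35.
Vision + Crypto + Algorithms: credit hours 8 + 5 + 7 = 20 ≤ 22, interest score 8 + 9 + 16 = 33.
Best is Crypto, Algorithms, and Graphics with total interest score 35.

35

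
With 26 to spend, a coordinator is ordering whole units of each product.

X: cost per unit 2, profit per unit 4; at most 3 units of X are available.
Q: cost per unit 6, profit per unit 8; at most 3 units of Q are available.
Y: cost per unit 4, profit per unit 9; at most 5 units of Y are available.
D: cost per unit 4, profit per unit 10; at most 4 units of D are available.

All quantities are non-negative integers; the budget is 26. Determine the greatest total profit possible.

D has the best ratio (10/4); taking only D gives at most 4×10 = 40 (stopped by the supply cap of 4).
Mixing does better — 1×X, 2×Y, and 4×D: cost 26 ≤ 26, profit 1·4 + 2·9 + 4·10 = 62.

62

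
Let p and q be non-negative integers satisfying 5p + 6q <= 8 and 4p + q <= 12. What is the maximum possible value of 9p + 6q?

(p,q)=(1,0): 5·1+6·0=5≤8, 4·1+1·0=4≤12, objective 9.
(p,q)=(0,1): 5·0+6·1=6≤8, 4·0+1·1=1≤12, objective 6.
(p,q)=(0,0): 5·0+6·0=0≤8, 4·0+1·0=0≤12, objective 0.
The best lattice point is (1,0), giving 9.

9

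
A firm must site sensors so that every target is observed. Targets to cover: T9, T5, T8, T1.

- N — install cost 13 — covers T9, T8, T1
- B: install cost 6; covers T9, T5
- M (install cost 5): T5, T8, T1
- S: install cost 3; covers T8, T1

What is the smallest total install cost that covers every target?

Choose B and S: together they cover T9, T5, T8, T1 — every target.
Total install cost: 6 + 3 = 9.
No cover costs less than 9.

9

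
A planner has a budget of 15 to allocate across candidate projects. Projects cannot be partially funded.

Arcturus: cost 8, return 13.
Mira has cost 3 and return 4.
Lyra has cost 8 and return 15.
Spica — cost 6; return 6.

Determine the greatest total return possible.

Take Lyra and Spica: cost 8 + 6 = 14 ≤ 15, return 15 + 6 = 21.
No other feasible combination does better.

21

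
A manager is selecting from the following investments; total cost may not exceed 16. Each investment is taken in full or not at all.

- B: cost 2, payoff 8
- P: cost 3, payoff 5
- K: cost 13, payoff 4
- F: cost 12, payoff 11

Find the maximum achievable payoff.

19

Take B and F: cost 2 + 12 = 14 ≤ 16, payoff 8 + 11 = 19.
No other feasible combination does better.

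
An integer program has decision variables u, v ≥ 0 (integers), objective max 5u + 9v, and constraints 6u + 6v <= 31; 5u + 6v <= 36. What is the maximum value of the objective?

45

Relaxing integrality, the LP optimum is 46.50 at (u,v) = (0, 5.17), which is not an integer point.
(u,v)=(0,5): 6·0+6·5=30≤31, 5·0+6·5=30≤36, objective 45.
(u,v)=(1,4): 6·1+6·4=30≤31, 5·1+6·4=29≤36, objective 41.
Maximum is 45 at (u,v)=(0,5).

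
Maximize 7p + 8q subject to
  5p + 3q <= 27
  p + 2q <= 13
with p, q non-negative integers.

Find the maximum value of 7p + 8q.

(p,q)=(1,6): 5·1+3·6=23≤27, 1·1+2·6=13≤13, objective 55.
(p,q)=(2,5): 5·2+3·5=25≤27, 1·2+2·5=12≤13, objective 54.
(p,q)=(3,4): 5·3+3·4=27≤27, 1·3+2·4=11≤13, objective 53.
The best lattice point is (1,6), giving 55.

55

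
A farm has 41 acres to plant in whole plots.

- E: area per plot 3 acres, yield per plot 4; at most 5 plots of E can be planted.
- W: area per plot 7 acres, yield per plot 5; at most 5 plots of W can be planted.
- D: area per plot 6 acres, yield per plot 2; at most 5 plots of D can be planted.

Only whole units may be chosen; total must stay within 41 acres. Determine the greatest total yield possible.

36

This is a bounded integer knapsack.
E has the best ratio (4/3); taking only E gives at most 5×4 = 20 (stopped by the supply cap of 5).
Mixing does better — 4×E and 4×W: area 40 ≤ 41, yield 4·4 + 4·5 = 36.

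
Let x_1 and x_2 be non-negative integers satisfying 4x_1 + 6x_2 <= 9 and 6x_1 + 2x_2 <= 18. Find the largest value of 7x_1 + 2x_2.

14

(x_1,x_2)=(2,0) is feasible, giving 14.
(x_1,x_2)=(1,0) is feasible, giving 7.
No feasible integer point exceeds 14.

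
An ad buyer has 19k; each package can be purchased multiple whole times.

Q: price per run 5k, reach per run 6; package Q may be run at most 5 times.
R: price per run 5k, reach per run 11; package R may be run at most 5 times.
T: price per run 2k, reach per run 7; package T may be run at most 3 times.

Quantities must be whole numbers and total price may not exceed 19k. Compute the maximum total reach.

47

T has the best ratio (7/2); taking only T gives at most 3×7 = 21 (stopped by the supply cap of 3).
Mixing does better — 3×R and 2×T: price 19 ≤ 19, reach 3·11 + 2·7 = 47.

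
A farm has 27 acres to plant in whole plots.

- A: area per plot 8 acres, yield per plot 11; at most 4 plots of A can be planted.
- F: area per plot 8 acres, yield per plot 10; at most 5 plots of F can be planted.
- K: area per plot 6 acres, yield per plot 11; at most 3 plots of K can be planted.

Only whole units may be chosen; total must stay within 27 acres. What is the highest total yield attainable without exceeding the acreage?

44

K has the best ratio (11/6); taking only K gives at most 3×11 = 33 (stopped by the supply cap of 3).
Mixing does better — 1×A and 3×K: area 26 ≤ 27, yield 1·11 + 3·11 = 44.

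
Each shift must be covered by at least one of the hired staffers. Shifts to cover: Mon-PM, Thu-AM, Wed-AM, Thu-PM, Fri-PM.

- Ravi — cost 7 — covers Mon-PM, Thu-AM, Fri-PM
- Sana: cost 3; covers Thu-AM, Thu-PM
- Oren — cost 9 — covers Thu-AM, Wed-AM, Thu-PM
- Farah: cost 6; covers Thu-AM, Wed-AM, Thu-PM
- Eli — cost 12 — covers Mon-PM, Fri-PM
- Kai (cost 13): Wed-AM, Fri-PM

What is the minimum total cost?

13

This is an integer covering problem.
The greedy cost-per-new-shift heuristic would pick Sana, Ravi, and Farah for 16, but a cheaper cover exists.
Choose Ravi and Farah: together they cover Mon-PM, Thu-AM, Wed-AM, Thu-PM, Fri-PM — every shift.
Total cost: 7 + 6 = 13.
No cover costs less than 13.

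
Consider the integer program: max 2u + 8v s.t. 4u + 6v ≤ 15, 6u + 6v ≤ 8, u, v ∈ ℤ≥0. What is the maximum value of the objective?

The continuous relaxation peaks at (0, 1.33) with value 10.67; rounding to a feasible lattice point costs some objective.
(u,v)=(0,1): 4·0+6·1=6≤15, 6·0+6·1=6≤8, objective 8.
(u,v)=(1,0): 4·1+6·0=4≤15, 6·1+6·0=6≤8, objective 2.
(u,v)=(0,0): 4·0+6·0=0≤15, 6·0+6·0=0≤8, objective 0.
The best lattice point is (0,1), giving 8.

8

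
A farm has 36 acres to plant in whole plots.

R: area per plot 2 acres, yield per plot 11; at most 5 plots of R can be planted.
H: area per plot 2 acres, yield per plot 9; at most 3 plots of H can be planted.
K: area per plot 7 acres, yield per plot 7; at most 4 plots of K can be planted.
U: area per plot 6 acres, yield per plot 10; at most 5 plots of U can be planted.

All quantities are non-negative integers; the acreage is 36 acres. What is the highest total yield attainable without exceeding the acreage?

112

5×R, 3×H, 1×K, and 2×U: area 35 ≤ 36, yield 5·11 + 3·9 + 1·7 + 2·10 = 109.
5×R, 3×H, and 3×U: area 34 ≤ 36, yield 5·11 + 3·9 + 3·10 = 112.
Best is 112.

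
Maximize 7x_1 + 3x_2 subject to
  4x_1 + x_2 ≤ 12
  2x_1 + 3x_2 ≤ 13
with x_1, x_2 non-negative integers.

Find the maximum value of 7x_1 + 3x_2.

(x_1,x_2)=(2,3): 4·2+1·3=11≤12, 2·2+3·3=13≤13, objective 23.
(x_1,x_2)=(2,2): 4·2+1·2=10≤12, 2·2+3·2=10≤13, objective 20.
(x_1,x_2)=(2,1): 4·2+1·1=9≤12, 2·2+3·1=7≤13, objective 17.
No feasible integer point exceeds 23.

23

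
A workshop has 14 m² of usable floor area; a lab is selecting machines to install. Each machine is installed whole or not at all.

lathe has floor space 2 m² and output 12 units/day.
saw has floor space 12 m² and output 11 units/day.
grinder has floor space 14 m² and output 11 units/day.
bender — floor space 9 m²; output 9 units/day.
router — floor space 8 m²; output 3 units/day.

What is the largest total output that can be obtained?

Treat it as a binary knapsack problem.
lathe + saw: floor space 2 + 12 = 14 ≤ 14, output 12 + 11 = 23.
lathe + bender: floor space 2 + 9 = 11 ≤ 14, output 12 + 9 = 21.
Best is lathe and saw with total output 23.

23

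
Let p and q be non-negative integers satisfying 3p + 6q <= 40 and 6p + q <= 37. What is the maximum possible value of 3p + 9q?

57

(p,q)=(1,6): 3·1+6·6=39≤40, 6·1+1·6=12≤37, objective 57.
(p,q)=(0,6): 3·0+6·6=36≤40, 6·0+1·6=6≤37, objective 54.
No feasible integer point exceeds 57.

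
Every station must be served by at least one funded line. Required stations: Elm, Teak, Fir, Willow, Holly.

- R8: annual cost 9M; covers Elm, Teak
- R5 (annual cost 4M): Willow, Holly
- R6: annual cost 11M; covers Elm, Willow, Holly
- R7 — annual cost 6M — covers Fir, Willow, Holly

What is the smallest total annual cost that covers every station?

15

The greedy cost-per-new-station heuristic would pick R5, R8, and R7 for 19, but a cheaper cover exists.
Choose R8 and R7: together they cover Elm, Teak, Fir, Willow, Holly — every station.
Total annual cost: 9 + 6 = 15.
No cover costs less than 15.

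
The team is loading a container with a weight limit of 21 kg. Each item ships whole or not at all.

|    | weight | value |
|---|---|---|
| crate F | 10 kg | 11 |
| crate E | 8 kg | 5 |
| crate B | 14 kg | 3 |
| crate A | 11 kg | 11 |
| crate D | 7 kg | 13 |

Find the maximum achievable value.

24

Allowing fractional choices, the relaxed optimum would be about 28.0, but items are indivisible.
crate A + crate D: weight 11 + 7 = 18 ≤ 21, value 11 + 13 = 24.
crate F + crate D: weight 10 + 7 = 17 ≤ 21, value 11 + 13 = 24.
The maximum value is 24; one optimal choice is crate F and crate D.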